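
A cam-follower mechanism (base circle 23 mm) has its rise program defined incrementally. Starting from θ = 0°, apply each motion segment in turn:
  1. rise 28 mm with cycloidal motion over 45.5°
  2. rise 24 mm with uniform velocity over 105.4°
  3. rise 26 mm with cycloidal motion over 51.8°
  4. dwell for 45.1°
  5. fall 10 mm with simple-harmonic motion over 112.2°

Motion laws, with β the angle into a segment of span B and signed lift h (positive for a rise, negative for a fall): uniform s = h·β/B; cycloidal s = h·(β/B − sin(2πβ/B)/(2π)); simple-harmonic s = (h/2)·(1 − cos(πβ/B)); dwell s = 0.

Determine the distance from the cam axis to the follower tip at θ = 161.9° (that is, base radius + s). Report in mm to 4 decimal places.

seg 1 [0°–45.5°] cycloidal, h=28: full span → s += 28 → s = 28.0000
seg 2 [45.5°–150.9°] uniform, h=24: full span → s += 24 → s = 52.0000
seg 3 [150.9°–202.7°] cycloidal, h=26: θ=161.9° here. β=11, B=51.8. 26·(0.2124 − sin(2π·0.2124)/(2π)) = 1.4984 → s = 53.4984
radial distance = base radius + s = 23 + 53.4984 = 76.4984

76.4984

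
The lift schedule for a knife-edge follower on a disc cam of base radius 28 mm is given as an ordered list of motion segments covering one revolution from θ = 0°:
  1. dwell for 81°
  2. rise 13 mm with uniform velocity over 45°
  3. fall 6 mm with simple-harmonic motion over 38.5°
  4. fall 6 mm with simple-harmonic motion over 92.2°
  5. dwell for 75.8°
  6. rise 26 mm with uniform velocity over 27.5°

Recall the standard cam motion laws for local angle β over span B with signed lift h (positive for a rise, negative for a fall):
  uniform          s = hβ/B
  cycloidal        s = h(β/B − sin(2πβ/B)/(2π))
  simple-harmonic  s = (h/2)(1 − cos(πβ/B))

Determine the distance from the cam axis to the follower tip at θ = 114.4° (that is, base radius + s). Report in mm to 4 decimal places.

seg 1 [0°–81°] dwell: s stays 0.0000
seg 2 [81°–126°] uniform, h=13: θ=114.4° here. β=33.4, B=45. 13·33.4/45 = 9.6489 → s = 9.6489
radial distance = base radius + s = 28 + 9.6489 = 37.6489

37.6489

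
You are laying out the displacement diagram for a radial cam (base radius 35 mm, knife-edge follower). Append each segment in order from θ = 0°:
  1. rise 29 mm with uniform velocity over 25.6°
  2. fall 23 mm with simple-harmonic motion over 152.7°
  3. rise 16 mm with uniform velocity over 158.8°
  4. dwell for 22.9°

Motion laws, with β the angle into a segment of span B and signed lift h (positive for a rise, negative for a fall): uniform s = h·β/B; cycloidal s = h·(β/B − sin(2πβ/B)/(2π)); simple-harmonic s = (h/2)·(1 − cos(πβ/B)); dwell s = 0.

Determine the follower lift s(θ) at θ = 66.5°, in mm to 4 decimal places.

seg 1 [0°–25.6°] uniform, h=29: full span → s += 29 → s = 29.0000
seg 2 [25.6°–178.3°] simple-harmonic, h=-23: θ=66.5° here. β=40.9, B=152.7. -23/2·(1 − cos(π·0.2678)) = -3.8367 → s = 25.1633

25.1633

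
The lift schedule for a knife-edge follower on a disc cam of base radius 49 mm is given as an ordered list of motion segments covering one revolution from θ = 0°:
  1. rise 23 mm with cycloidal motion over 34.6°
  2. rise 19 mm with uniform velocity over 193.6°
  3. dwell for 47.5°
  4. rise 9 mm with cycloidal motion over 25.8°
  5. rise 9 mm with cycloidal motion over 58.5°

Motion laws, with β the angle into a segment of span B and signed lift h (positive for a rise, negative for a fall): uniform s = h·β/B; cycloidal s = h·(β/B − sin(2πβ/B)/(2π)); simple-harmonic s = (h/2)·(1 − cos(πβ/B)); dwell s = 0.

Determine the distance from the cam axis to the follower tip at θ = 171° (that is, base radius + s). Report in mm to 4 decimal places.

seg 1 [0°–34.6°] cycloidal, h=23: full span → s += 23 → s = 23.0000
seg 2 [34.6°–228.2°] uniform, h=19: θ=171° here. β=136.4, B=193.6. 19·136.4/193.6 = 13.3864 → s = 36.3864
radial distance = base radius + s = 49 + 36.3864 = 85.3864

85.3864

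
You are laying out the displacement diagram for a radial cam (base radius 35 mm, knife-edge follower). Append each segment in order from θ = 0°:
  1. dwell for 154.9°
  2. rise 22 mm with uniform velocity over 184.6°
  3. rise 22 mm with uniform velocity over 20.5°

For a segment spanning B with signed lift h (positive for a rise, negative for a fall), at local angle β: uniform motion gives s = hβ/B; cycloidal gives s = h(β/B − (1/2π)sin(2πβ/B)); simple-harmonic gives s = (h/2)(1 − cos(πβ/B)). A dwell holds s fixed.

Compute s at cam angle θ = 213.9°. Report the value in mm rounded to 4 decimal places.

seg 1 [0°–154.9°] dwell: s stays 0.0000
seg 2 [154.9°–339.5°] uniform, h=22: θ=213.9° here. β=59, B=184.6. 22·59/184.6 = 7.0314 → s = 7.0314

7.0314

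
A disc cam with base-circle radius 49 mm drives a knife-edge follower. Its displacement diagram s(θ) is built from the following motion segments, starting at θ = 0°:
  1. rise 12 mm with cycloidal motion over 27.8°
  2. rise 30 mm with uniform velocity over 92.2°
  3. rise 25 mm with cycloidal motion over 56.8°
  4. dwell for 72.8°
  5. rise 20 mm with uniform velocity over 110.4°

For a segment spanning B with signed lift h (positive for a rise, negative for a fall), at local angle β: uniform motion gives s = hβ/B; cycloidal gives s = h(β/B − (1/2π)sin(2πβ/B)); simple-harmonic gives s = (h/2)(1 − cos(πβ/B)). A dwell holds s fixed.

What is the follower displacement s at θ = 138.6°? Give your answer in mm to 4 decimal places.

seg 1 [0°–27.8°] cycloidal, h=12: full span → s += 12 → s = 12.0000
seg 2 [27.8°–120°] uniform, h=30: full span → s += 30 → s = 42.0000
seg 3 [120°–176.8°] cycloidal, h=25: θ=138.6° here. β=18.6, B=56.8. 25·(0.3275 − sin(2π·0.3275)/(2π)) = 4.6698 → s = 46.6698

46.6698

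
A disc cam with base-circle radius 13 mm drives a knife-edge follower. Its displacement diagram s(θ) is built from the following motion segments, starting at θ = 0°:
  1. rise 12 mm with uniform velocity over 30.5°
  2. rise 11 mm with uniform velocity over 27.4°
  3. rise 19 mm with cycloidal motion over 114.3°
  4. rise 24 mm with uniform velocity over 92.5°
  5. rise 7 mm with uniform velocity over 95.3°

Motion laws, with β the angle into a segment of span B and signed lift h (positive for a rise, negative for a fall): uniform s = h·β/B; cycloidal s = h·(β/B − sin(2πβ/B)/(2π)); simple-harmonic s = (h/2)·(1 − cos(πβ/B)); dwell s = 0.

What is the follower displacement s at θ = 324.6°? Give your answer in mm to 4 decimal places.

seg 1 [0°–30.5°] uniform, h=12: full span → s += 12 → s = 12.0000
seg 2 [30.5°–57.9°] uniform, h=11: full span → s += 11 → s = 23.0000
seg 3 [57.9°–172.2°] cycloidal, h=19: full span → s += 19 → s = 42.0000
seg 4 [172.2°–264.7°] uniform, h=24: full span → s += 24 → s = 66.0000
seg 5 [264.7°–360°] uniform, h=7: θ=324.6° here. β=59.9, B=95.3. 7·59.9/95.3 = 4.3998 → s = 70.3998

70.3998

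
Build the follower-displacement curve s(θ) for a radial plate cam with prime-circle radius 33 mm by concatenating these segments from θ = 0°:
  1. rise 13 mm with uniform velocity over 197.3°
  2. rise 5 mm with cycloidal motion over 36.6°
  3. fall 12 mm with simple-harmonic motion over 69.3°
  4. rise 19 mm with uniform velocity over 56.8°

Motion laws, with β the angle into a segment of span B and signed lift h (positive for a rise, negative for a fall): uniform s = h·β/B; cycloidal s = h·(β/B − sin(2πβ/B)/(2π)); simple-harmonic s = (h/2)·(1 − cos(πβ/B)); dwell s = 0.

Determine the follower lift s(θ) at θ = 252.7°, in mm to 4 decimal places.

seg 1 [0°–197.3°] uniform, h=13: full span → s += 13 → s = 13.0000
seg 2 [197.3°–233.9°] cycloidal, h=5: full span → s += 5 → s = 18.0000
seg 3 [233.9°–303.2°] simple-harmonic, h=-12: θ=252.7° here. β=18.8, B=69.3. -12/2·(1 − cos(π·0.2713)) = -2.0503 → s = 15.9497

15.9497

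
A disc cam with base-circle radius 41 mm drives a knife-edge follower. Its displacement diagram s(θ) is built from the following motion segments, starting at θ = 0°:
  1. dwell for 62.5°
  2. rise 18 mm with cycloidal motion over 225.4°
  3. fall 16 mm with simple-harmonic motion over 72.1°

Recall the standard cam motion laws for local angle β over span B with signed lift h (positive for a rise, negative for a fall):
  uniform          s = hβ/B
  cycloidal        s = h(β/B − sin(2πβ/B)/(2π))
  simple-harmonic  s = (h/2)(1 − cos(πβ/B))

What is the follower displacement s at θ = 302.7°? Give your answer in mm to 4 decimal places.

seg 1 [0°–62.5°] dwell: s stays 0.0000
seg 2 [62.5°–287.9°] cycloidal, h=18: full span → s += 18 → s = 18.0000
seg 3 [287.9°–360°] simple-harmonic, h=-16: θ=302.7° here. β=14.8, B=72.1. -16/2·(1 − cos(π·0.2053)) = -1.6066 → s = 16.3934

16.3934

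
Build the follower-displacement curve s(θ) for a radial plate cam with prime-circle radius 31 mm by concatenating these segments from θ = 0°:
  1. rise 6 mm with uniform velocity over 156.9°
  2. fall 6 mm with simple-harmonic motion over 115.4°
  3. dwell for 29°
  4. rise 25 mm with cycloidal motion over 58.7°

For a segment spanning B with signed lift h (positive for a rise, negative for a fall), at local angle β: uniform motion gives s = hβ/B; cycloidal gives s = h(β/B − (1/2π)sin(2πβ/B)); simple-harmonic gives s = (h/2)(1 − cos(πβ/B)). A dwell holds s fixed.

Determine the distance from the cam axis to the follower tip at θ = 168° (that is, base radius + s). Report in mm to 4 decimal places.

seg 1 [0°–156.9°] uniform, h=6: full span → s += 6 → s = 6.0000
seg 2 [156.9°–272.3°] simple-harmonic, h=-6: θ=168° here. β=11.1, B=115.4. -6/2·(1 − cos(π·0.0962)) = -0.1359 → s = 5.8641
radial distance = base radius + s = 31 + 5.8641 = 36.8641

36.8641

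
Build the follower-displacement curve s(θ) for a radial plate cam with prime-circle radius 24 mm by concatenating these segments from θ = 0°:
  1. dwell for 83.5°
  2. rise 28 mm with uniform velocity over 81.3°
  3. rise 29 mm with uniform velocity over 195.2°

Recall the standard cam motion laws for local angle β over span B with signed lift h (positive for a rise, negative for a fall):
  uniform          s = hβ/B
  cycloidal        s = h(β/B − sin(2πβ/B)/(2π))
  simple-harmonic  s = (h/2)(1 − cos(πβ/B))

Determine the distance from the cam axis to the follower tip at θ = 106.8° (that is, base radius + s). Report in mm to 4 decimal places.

seg 1 [0°–83.5°] dwell: s stays 0.0000
seg 2 [83.5°–164.8°] uniform, h=28: θ=106.8° here. β=23.3, B=81.3. 28·23.3/81.3 = 8.0246 → s = 8.0246
radial distance = base radius + s = 24 + 8.0246 = 32.0246

32.0246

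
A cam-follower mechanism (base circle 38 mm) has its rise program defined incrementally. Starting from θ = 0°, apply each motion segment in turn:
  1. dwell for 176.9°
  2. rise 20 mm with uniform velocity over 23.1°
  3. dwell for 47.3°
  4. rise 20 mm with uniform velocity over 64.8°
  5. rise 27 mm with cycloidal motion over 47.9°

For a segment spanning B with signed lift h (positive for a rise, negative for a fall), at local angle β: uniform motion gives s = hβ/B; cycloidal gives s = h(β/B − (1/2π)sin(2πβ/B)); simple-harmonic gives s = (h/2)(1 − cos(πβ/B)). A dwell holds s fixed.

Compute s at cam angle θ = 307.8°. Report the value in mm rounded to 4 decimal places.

seg 1 [0°–176.9°] dwell: s stays 0.0000
seg 2 [176.9°–200°] uniform, h=20: full span → s += 20 → s = 20.0000
seg 3 [200°–247.3°] dwell: s stays 20.0000
seg 4 [247.3°–312.1°] uniform, h=20: θ=307.8° here. β=60.5, B=64.8. 20·60.5/64.8 = 18.6728 → s = 38.6728

38.6728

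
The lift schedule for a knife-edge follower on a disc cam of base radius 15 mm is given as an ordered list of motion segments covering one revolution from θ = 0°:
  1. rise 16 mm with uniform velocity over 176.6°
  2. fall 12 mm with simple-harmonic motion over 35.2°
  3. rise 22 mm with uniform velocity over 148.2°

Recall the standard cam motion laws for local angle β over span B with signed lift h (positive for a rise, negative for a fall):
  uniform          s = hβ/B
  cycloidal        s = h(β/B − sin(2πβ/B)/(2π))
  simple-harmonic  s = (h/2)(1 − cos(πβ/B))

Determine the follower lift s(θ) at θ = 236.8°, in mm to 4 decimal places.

seg 1 [0°–176.6°] uniform, h=16: full span → s += 16 → s = 16.0000
seg 2 [176.6°–211.8°] simple-harmonic, h=-12: full span → s += -12 → s = 4.0000
seg 3 [211.8°–360°] uniform, h=22: θ=236.8° here. β=25, B=148.2. 22·25/148.2 = 3.7112 → s = 7.7112

7.7112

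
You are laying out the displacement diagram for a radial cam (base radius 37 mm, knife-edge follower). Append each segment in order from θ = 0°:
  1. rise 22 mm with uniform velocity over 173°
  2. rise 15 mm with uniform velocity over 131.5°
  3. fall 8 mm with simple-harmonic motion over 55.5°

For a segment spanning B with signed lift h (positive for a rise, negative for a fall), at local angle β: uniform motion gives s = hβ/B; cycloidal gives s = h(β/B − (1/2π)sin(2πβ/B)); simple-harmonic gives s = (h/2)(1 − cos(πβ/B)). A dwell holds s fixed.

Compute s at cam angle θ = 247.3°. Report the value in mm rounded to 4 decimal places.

seg 1 [0°–173°] uniform, h=22: full span → s += 22 → s = 22.0000
seg 2 [173°–304.5°] uniform, h=15: θ=247.3° here. β=74.3, B=131.5. 15·74.3/131.5 = 8.4753 → s = 30.4753

30.4753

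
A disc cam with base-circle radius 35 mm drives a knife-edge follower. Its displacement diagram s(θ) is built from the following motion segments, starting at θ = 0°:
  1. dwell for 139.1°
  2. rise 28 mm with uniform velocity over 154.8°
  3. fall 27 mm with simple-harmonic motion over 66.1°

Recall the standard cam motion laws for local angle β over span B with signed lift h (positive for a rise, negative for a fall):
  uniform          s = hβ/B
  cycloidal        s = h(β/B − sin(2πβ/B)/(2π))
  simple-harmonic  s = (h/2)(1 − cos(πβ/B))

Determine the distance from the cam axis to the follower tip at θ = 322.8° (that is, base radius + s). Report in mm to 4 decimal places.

seg 1 [0°–139.1°] dwell: s stays 0.0000
seg 2 [139.1°–293.9°] uniform, h=28: full span → s += 28 → s = 28.0000
seg 3 [293.9°–360°] simple-harmonic, h=-27: θ=322.8° here. β=28.9, B=66.1. -27/2·(1 − cos(π·0.4372)) = -10.8545 → s = 17.1455
radial distance = base radius + s = 35 + 17.1455 = 52.1455

52.1455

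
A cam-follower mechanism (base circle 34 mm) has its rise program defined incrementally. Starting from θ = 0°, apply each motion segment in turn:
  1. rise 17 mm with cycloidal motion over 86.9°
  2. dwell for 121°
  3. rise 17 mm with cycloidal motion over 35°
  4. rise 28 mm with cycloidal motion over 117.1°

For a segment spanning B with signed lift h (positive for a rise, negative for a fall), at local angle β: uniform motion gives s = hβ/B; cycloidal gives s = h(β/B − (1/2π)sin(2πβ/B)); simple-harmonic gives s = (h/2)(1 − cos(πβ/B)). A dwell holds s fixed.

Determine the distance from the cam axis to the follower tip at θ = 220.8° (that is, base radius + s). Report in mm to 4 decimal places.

seg 1 [0°–86.9°] cycloidal, h=17: full span → s += 17 → s = 17.0000
seg 2 [86.9°–207.9°] dwell: s stays 17.0000
seg 3 [207.9°–242.9°] cycloidal, h=17: θ=220.8° here. β=12.9, B=35. 17·(0.3686 − sin(2π·0.3686)/(2π)) = 4.2768 → s = 21.2768
radial distance = base radius + s = 34 + 21.2768 = 55.2768

55.2768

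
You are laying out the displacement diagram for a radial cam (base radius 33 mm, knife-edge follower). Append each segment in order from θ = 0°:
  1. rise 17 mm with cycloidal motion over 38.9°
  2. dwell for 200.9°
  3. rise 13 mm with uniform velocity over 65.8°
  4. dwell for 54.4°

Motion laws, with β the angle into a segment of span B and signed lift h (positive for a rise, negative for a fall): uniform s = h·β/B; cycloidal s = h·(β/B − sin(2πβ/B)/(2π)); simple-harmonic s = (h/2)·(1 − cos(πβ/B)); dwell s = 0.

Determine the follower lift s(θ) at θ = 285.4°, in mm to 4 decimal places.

seg 1 [0°–38.9°] cycloidal, h=17: full span → s += 17 → s = 17.0000
seg 2 [38.9°–239.8°] dwell: s stays 17.0000
seg 3 [239.8°–305.6°] uniform, h=13: θ=285.4° here. β=45.6, B=65.8. 13·45.6/65.8 = 9.0091 → s = 26.0091

26.0091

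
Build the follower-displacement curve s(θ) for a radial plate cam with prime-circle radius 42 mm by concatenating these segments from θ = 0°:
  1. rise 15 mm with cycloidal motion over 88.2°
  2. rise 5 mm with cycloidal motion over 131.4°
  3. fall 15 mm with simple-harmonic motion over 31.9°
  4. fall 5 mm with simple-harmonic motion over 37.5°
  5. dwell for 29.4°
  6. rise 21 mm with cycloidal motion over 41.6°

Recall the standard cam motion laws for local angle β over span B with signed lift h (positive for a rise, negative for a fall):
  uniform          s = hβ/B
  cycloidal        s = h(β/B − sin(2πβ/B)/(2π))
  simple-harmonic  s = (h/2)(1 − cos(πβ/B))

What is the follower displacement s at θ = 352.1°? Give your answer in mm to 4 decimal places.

seg 1 [0°–88.2°] cycloidal, h=15: full span → s += 15 → s = 15.0000
seg 2 [88.2°–219.6°] cycloidal, h=5: full span → s += 5 → s = 20.0000
seg 3 [219.6°–251.5°] simple-harmonic, h=-15: full span → s += -15 → s = 5.0000
seg 4 [251.5°–289°] simple-harmonic, h=-5: full span → s += -5 → s = 0.0000
seg 5 [289°–318.4°] dwell: s stays 0.0000
seg 6 [318.4°–360°] cycloidal, h=21: θ=352.1° here. β=33.7, B=41.6. 21·(0.8101 − sin(2π·0.8101)/(2π)) = 20.1188 → s = 20.1188

20.1188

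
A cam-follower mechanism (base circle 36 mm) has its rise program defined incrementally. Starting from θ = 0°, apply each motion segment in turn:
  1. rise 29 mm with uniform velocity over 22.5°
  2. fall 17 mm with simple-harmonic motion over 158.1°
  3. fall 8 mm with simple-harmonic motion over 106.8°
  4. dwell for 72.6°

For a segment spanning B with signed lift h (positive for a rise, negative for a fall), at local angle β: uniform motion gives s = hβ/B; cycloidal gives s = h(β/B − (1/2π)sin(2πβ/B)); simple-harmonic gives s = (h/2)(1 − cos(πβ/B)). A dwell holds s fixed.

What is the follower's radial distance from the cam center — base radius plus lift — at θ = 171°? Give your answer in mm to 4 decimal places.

seg 1 [0°–22.5°] uniform, h=29: full span → s += 29 → s = 29.0000
seg 2 [22.5°–180.6°] simple-harmonic, h=-17: θ=171° here. β=148.5, B=158.1. -17/2·(1 − cos(π·0.9393)) = -16.8458 → s = 12.1542
radial distance = base radius + s = 36 + 12.1542 = 48.1542

48.1542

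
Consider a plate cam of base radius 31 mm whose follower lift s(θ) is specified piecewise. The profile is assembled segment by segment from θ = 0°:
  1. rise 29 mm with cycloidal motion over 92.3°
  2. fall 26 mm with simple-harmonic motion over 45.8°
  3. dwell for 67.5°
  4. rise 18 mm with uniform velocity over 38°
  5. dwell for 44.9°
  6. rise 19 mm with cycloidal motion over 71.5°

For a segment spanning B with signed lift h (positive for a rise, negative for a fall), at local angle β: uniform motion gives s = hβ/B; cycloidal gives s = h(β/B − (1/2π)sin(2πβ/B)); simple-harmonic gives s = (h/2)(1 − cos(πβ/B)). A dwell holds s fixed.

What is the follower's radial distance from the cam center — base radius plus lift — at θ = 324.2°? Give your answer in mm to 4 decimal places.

seg 1 [0°–92.3°] cycloidal, h=29: full span → s += 29 → s = 29.0000
seg 2 [92.3°–138.1°] simple-harmonic, h=-26: full span → s += -26 → s = 3.0000
seg 3 [138.1°–205.6°] dwell: s stays 3.0000
seg 4 [205.6°–243.6°] uniform, h=18: full span → s += 18 → s = 21.0000
seg 5 [243.6°–288.5°] dwell: s stays 21.0000
seg 6 [288.5°–360°] cycloidal, h=19: θ=324.2° here. β=35.7, B=71.5. 19·(0.4993 − sin(2π·0.4993)/(2π)) = 9.4734 → s = 30.4734
radial distance = base radius + s = 31 + 30.4734 = 61.4734

61.4734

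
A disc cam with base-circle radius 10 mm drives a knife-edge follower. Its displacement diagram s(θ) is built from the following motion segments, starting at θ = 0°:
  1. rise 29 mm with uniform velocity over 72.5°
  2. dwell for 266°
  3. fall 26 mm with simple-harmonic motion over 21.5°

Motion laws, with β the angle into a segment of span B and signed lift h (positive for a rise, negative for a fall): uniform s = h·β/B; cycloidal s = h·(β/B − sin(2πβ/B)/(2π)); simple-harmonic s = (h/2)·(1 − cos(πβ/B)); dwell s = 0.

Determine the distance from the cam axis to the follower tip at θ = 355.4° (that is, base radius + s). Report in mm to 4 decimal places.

seg 1 [0°–72.5°] uniform, h=29: full span → s += 29 → s = 29.0000
seg 2 [72.5°–338.5°] dwell: s stays 29.0000
seg 3 [338.5°–360°] simple-harmonic, h=-26: θ=355.4° here. β=16.9, B=21.5. -26/2·(1 − cos(π·0.7860)) = -23.1723 → s = 5.8277
radial distance = base radius + s = 10 + 5.8277 = 15.8277

15.8277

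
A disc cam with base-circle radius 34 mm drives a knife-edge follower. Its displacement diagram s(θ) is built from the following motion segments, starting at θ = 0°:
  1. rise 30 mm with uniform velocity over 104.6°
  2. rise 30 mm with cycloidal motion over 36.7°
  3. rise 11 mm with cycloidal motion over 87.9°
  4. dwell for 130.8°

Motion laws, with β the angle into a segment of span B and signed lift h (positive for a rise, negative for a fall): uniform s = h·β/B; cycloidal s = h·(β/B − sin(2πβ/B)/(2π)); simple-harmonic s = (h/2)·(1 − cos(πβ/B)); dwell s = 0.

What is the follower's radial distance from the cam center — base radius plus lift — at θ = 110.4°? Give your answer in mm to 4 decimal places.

seg 1 [0°–104.6°] uniform, h=30: full span → s += 30 → s = 30.0000
seg 2 [104.6°–141.3°] cycloidal, h=30: θ=110.4° here. β=5.8, B=36.7. 30·(0.1580 − sin(2π·0.1580)/(2π)) = 0.7416 → s = 30.7416
radial distance = base radius + s = 34 + 30.7416 = 64.7416

64.7416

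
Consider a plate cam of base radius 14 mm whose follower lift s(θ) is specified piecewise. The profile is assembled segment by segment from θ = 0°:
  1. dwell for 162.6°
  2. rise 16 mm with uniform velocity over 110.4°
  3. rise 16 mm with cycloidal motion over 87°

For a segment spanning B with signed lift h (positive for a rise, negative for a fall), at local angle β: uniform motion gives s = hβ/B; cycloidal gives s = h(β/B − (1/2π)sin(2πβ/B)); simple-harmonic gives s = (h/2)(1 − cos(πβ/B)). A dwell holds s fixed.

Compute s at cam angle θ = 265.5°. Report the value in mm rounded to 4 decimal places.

seg 1 [0°–162.6°] dwell: s stays 0.0000
seg 2 [162.6°–273°] uniform, h=16: θ=265.5° here. β=102.9, B=110.4. 16·102.9/110.4 = 14.9130 → s = 14.9130

14.9130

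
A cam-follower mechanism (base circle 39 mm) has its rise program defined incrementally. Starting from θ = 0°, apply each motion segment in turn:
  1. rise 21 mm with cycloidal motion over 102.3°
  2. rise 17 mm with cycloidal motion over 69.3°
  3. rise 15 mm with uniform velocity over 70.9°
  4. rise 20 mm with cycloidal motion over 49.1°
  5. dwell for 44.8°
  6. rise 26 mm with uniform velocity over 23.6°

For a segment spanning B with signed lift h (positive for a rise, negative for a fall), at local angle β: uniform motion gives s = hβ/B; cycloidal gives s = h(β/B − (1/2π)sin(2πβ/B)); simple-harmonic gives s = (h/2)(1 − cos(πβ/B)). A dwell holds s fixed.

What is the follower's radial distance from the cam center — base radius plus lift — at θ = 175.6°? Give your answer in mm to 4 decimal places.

seg 1 [0°–102.3°] cycloidal, h=21: full span → s += 21 → s = 21.0000
seg 2 [102.3°–171.6°] cycloidal, h=17: full span → s += 17 → s = 38.0000
seg 3 [171.6°–242.5°] uniform, h=15: θ=175.6° here. β=4, B=70.9. 15·4/70.9 = 0.8463 → s = 38.8463
radial distance = base radius + s = 39 + 38.8463 = 77.8463

77.8463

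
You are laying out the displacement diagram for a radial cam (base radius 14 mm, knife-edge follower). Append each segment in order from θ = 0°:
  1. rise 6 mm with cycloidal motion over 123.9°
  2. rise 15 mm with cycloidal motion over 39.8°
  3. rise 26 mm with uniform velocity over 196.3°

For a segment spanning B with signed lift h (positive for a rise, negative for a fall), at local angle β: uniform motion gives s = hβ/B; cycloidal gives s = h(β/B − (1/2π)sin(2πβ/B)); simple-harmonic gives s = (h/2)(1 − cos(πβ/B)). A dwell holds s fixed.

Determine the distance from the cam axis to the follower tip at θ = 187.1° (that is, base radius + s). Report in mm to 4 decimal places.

seg 1 [0°–123.9°] cycloidal, h=6: full span → s += 6 → s = 6.0000
seg 2 [123.9°–163.7°] cycloidal, h=15: full span → s += 15 → s = 21.0000
seg 3 [163.7°–360°] uniform, h=26: θ=187.1° here. β=23.4, B=196.3. 26·23.4/196.3 = 3.0993 → s = 24.0993
radial distance = base radius + s = 14 + 24.0993 = 38.0993

38.0993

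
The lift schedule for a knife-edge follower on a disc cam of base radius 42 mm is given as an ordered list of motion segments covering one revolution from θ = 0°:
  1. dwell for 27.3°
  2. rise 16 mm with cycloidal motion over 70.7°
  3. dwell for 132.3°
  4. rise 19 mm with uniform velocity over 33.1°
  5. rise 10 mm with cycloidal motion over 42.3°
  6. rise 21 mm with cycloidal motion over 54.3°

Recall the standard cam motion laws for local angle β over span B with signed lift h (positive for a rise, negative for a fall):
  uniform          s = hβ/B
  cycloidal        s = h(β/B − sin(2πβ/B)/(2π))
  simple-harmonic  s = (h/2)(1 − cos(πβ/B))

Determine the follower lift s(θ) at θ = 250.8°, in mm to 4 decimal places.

seg 1 [0°–27.3°] dwell: s stays 0.0000
seg 2 [27.3°–98°] cycloidal, h=16: full span → s += 16 → s = 16.0000
seg 3 [98°–230.3°] dwell: s stays 16.0000
seg 4 [230.3°–263.4°] uniform, h=19: θ=250.8° here. β=20.5, B=33.1. 19·20.5/33.1 = 11.7674 → s = 27.7674

27.7674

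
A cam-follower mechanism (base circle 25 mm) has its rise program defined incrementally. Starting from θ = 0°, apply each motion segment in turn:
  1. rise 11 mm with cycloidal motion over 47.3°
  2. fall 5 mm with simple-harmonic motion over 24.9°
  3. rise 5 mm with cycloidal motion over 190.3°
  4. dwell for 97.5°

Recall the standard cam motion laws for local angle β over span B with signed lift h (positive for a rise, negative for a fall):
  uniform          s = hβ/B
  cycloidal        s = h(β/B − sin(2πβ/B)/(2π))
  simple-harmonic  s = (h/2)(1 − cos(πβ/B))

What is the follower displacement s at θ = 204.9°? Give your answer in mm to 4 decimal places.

seg 1 [0°–47.3°] cycloidal, h=11: full span → s += 11 → s = 11.0000
seg 2 [47.3°–72.2°] simple-harmonic, h=-5: full span → s += -5 → s = 6.0000
seg 3 [72.2°–262.5°] cycloidal, h=5: θ=204.9° here. β=132.7, B=190.3. 5·(0.6973 − sin(2π·0.6973)/(2π)) = 4.2392 → s = 10.2392

10.2392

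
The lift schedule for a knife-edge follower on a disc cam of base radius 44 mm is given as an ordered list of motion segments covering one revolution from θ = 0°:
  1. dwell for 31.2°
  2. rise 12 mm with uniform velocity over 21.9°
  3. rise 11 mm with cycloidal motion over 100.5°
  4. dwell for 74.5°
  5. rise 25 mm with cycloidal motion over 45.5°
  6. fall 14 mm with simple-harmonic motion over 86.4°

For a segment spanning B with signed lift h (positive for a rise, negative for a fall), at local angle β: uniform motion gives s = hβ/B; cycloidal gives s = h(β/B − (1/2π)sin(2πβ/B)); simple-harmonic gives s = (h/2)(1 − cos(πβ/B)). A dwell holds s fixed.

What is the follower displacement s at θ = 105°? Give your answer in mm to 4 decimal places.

seg 1 [0°–31.2°] dwell: s stays 0.0000
seg 2 [31.2°–53.1°] uniform, h=12: full span → s += 12 → s = 12.0000
seg 3 [53.1°–153.6°] cycloidal, h=11: θ=105° here. β=51.9, B=100.5. 11·(0.5164 − sin(2π·0.5164)/(2π)) = 5.8609 → s = 17.8609

17.8609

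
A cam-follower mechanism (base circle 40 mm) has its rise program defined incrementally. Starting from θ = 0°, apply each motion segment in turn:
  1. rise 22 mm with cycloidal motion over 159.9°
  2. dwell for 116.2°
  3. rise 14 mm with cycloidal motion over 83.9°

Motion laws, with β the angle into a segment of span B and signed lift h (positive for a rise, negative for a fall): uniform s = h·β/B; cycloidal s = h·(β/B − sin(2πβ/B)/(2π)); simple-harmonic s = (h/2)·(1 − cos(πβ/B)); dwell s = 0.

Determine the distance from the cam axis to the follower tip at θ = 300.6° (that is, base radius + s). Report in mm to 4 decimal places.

seg 1 [0°–159.9°] cycloidal, h=22: full span → s += 22 → s = 22.0000
seg 2 [159.9°–276.1°] dwell: s stays 22.0000
seg 3 [276.1°–360°] cycloidal, h=14: θ=300.6° here. β=24.5, B=83.9. 14·(0.2920 − sin(2π·0.2920)/(2π)) = 1.9372 → s = 23.9372
radial distance = base radius + s = 40 + 23.9372 = 63.9372

63.9372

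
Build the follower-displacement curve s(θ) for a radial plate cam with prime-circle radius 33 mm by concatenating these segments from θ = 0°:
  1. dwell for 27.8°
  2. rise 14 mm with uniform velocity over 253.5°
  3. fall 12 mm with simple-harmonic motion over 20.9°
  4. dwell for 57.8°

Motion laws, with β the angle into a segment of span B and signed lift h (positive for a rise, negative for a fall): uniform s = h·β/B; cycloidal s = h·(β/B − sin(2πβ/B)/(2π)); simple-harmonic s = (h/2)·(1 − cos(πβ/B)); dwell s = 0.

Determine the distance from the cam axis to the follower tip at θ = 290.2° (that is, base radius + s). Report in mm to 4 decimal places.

seg 1 [0°–27.8°] dwell: s stays 0.0000
seg 2 [27.8°–281.3°] uniform, h=14: full span → s += 14 → s = 14.0000
seg 3 [281.3°–302.2°] simple-harmonic, h=-12: θ=290.2° here. β=8.9, B=20.9. -12/2·(1 − cos(π·0.4258)) = -4.6147 → s = 9.3853
radial distance = base radius + s = 33 + 9.3853 = 42.3853

42.3853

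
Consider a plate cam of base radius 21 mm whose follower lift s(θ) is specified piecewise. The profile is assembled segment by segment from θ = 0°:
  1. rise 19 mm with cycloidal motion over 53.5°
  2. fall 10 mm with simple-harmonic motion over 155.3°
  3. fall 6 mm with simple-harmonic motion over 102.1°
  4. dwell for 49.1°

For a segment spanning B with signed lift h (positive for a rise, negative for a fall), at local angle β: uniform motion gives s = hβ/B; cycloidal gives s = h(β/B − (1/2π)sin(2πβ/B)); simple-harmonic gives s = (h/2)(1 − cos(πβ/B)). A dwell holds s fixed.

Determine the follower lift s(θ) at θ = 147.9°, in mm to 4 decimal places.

seg 1 [0°–53.5°] cycloidal, h=19: full span → s += 19 → s = 19.0000
seg 2 [53.5°–208.8°] simple-harmonic, h=-10: θ=147.9° here. β=94.4, B=155.3. -10/2·(1 − cos(π·0.6079)) = -6.6620 → s = 12.3380

12.3380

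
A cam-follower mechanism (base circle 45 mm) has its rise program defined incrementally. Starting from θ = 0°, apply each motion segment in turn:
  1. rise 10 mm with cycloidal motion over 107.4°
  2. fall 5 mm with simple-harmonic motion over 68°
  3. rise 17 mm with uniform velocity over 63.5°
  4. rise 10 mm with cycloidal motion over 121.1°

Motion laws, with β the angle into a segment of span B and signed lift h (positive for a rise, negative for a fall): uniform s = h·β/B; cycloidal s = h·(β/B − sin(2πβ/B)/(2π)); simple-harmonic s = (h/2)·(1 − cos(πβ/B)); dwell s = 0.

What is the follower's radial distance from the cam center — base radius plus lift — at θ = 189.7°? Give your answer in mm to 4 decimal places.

seg 1 [0°–107.4°] cycloidal, h=10: full span → s += 10 → s = 10.0000
seg 2 [107.4°–175.4°] simple-harmonic, h=-5: full span → s += -5 → s = 5.0000
seg 3 [175.4°–238.9°] uniform, h=17: θ=189.7° here. β=14.3, B=63.5. 17·14.3/63.5 = 3.8283 → s = 8.8283
radial distance = base radius + s = 45 + 8.8283 = 53.8283

53.8283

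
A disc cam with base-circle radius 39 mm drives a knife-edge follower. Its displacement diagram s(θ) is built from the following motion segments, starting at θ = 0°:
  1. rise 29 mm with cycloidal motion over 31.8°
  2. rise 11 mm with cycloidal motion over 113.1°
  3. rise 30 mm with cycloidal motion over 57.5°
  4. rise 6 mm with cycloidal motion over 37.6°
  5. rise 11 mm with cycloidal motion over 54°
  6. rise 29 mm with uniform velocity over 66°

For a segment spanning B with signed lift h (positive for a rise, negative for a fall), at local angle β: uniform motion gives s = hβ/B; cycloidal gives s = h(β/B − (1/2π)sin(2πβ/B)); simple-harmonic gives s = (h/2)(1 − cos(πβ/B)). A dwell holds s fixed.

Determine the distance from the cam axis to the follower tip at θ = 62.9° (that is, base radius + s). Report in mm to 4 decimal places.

seg 1 [0°–31.8°] cycloidal, h=29: full span → s += 29 → s = 29.0000
seg 2 [31.8°–144.9°] cycloidal, h=11: θ=62.9° here. β=31.1, B=113.1. 11·(0.2750 − sin(2π·0.2750)/(2π)) = 1.2956 → s = 30.2956
radial distance = base radius + s = 39 + 30.2956 = 69.2956

69.2956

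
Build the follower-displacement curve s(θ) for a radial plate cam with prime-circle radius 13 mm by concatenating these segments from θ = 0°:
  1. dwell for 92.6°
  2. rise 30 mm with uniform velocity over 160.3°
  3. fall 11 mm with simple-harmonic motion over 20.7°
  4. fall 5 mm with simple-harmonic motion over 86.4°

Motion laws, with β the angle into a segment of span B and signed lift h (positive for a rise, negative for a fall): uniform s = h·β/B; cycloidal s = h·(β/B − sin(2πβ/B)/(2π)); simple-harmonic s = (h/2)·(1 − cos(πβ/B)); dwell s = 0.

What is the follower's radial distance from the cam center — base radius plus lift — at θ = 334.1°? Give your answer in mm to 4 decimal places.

seg 1 [0°–92.6°] dwell: s stays 0.0000
seg 2 [92.6°–252.9°] uniform, h=30: full span → s += 30 → s = 30.0000
seg 3 [252.9°–273.6°] simple-harmonic, h=-11: full span → s += -11 → s = 19.0000
seg 4 [273.6°–360°] simple-harmonic, h=-5: θ=334.1° here. β=60.5, B=86.4. -5/2·(1 − cos(π·0.7002)) = -3.9709 → s = 15.0291
radial distance = base radius + s = 13 + 15.0291 = 28.0291

28.0291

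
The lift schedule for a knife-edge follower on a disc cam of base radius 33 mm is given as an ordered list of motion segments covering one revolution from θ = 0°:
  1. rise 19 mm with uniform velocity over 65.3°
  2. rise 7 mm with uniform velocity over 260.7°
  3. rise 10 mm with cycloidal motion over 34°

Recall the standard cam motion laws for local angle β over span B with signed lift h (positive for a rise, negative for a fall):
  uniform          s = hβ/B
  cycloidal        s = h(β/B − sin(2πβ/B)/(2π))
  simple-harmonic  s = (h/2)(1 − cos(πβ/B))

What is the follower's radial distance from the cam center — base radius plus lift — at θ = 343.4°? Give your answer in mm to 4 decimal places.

seg 1 [0°–65.3°] uniform, h=19: full span → s += 19 → s = 19.0000
seg 2 [65.3°–326°] uniform, h=7: full span → s += 7 → s = 26.0000
seg 3 [326°–360°] cycloidal, h=10: θ=343.4° here. β=17.4, B=34. 10·(0.5118 − sin(2π·0.5118)/(2π)) = 5.2352 → s = 31.2352
radial distance = base radius + s = 33 + 31.2352 = 64.2352

64.2352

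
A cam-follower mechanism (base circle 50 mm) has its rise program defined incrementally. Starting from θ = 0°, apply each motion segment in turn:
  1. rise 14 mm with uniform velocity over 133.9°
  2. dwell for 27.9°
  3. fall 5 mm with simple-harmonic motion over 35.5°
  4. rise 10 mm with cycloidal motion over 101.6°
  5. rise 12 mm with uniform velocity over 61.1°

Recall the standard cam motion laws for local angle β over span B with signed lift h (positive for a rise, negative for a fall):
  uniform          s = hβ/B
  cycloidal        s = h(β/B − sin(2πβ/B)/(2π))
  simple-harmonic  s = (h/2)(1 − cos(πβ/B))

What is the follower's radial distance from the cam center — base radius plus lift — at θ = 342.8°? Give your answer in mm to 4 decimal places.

seg 1 [0°–133.9°] uniform, h=14: full span → s += 14 → s = 14.0000
seg 2 [133.9°–161.8°] dwell: s stays 14.0000
seg 3 [161.8°–197.3°] simple-harmonic, h=-5: full span → s += -5 → s = 9.0000
seg 4 [197.3°–298.9°] cycloidal, h=10: full span → s += 10 → s = 19.0000
seg 5 [298.9°–360°] uniform, h=12: θ=342.8° here. β=43.9, B=61.1. 12·43.9/61.1 = 8.6219 → s = 27.6219
radial distance = base radius + s = 50 + 27.6219 = 77.6219

77.6219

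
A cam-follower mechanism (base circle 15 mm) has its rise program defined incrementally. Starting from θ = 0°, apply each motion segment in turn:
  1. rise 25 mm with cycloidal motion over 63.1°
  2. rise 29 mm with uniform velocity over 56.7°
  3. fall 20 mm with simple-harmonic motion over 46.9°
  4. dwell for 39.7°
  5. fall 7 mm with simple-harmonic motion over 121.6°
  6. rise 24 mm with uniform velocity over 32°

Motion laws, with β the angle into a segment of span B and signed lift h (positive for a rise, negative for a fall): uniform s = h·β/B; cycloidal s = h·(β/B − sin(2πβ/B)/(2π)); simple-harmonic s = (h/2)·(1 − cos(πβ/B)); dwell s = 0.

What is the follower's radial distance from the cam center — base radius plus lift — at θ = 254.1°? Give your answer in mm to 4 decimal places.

seg 1 [0°–63.1°] cycloidal, h=25: full span → s += 25 → s = 25.0000
seg 2 [63.1°–119.8°] uniform, h=29: full span → s += 29 → s = 54.0000
seg 3 [119.8°–166.7°] simple-harmonic, h=-20: full span → s += -20 → s = 34.0000
seg 4 [166.7°–206.4°] dwell: s stays 34.0000
seg 5 [206.4°–328°] simple-harmonic, h=-7: θ=254.1° here. β=47.7, B=121.6. -7/2·(1 − cos(π·0.3923)) = -2.3379 → s = 31.6621
radial distance = base radius + s = 15 + 31.6621 = 46.6621

46.6621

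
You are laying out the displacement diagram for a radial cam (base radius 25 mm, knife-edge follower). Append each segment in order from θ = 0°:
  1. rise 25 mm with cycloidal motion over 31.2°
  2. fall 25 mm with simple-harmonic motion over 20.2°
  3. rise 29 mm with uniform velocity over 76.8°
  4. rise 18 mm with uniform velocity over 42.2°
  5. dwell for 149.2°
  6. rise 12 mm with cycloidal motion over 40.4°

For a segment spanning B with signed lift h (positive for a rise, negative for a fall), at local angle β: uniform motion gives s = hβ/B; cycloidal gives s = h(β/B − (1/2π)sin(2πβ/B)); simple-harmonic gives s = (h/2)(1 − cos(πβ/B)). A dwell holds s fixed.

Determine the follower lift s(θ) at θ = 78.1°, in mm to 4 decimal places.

seg 1 [0°–31.2°] cycloidal, h=25: full span → s += 25 → s = 25.0000
seg 2 [31.2°–51.4°] simple-harmonic, h=-25: full span → s += -25 → s = 0.0000
seg 3 [51.4°–128.2°] uniform, h=29: θ=78.1° here. β=26.7, B=76.8. 29·26.7/76.8 = 10.0820 → s = 10.0820

10.0820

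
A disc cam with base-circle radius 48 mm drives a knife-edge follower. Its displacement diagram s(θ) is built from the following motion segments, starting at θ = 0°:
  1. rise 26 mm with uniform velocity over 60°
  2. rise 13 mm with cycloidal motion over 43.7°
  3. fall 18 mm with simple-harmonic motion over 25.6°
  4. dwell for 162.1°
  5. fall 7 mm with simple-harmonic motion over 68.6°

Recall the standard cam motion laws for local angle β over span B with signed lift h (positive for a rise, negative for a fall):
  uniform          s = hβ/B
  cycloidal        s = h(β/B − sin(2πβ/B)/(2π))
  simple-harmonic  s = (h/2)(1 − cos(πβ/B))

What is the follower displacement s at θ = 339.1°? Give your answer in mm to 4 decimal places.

seg 1 [0°–60°] uniform, h=26: full span → s += 26 → s = 26.0000
seg 2 [60°–103.7°] cycloidal, h=13: full span → s += 13 → s = 39.0000
seg 3 [103.7°–129.3°] simple-harmonic, h=-18: full span → s += -18 → s = 21.0000
seg 4 [129.3°–291.4°] dwell: s stays 21.0000
seg 5 [291.4°–360°] simple-harmonic, h=-7: θ=339.1° here. β=47.7, B=68.6. -7/2·(1 − cos(π·0.6953)) = -5.5155 → s = 15.4845

15.4845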